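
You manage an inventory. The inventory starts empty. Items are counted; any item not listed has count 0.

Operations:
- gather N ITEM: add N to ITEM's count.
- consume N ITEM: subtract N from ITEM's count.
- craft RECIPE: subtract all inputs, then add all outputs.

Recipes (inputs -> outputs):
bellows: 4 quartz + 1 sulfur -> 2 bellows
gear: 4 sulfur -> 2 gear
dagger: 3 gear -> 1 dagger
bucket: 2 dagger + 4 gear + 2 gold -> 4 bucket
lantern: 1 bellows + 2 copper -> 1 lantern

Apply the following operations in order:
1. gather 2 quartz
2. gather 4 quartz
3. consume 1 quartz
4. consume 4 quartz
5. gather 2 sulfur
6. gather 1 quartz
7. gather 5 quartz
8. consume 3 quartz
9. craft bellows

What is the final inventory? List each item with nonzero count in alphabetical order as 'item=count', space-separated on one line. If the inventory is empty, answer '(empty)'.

After 1 (gather 2 quartz): quartz=2
After 2 (gather 4 quartz): quartz=6
After 3 (consume 1 quartz): quartz=5
After 4 (consume 4 quartz): quartz=1
After 5 (gather 2 sulfur): quartz=1 sulfur=2
After 6 (gather 1 quartz): quartz=2 sulfur=2
After 7 (gather 5 quartz): quartz=7 sulfur=2
After 8 (consume 3 quartz): quartz=4 sulfur=2
After 9 (craft bellows): bellows=2 sulfur=1

Answer: bellows=2 sulfur=1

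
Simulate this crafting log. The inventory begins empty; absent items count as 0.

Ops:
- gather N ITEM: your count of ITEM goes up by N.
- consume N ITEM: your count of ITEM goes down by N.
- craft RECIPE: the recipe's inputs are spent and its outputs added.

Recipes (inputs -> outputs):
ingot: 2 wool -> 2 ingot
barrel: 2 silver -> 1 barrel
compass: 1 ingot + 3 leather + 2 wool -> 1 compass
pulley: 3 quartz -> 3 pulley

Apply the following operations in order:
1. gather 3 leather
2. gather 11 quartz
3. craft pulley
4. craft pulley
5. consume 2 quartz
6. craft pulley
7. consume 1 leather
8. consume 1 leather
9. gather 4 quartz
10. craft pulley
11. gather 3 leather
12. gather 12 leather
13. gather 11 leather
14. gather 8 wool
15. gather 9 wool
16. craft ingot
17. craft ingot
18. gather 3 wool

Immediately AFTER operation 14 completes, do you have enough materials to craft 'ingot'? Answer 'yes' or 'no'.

Answer: yes

Derivation:
After 1 (gather 3 leather): leather=3
After 2 (gather 11 quartz): leather=3 quartz=11
After 3 (craft pulley): leather=3 pulley=3 quartz=8
After 4 (craft pulley): leather=3 pulley=6 quartz=5
After 5 (consume 2 quartz): leather=3 pulley=6 quartz=3
After 6 (craft pulley): leather=3 pulley=9
After 7 (consume 1 leather): leather=2 pulley=9
After 8 (consume 1 leather): leather=1 pulley=9
After 9 (gather 4 quartz): leather=1 pulley=9 quartz=4
After 10 (craft pulley): leather=1 pulley=12 quartz=1
After 11 (gather 3 leather): leather=4 pulley=12 quartz=1
After 12 (gather 12 leather): leather=16 pulley=12 quartz=1
After 13 (gather 11 leather): leather=27 pulley=12 quartz=1
After 14 (gather 8 wool): leather=27 pulley=12 quartz=1 wool=8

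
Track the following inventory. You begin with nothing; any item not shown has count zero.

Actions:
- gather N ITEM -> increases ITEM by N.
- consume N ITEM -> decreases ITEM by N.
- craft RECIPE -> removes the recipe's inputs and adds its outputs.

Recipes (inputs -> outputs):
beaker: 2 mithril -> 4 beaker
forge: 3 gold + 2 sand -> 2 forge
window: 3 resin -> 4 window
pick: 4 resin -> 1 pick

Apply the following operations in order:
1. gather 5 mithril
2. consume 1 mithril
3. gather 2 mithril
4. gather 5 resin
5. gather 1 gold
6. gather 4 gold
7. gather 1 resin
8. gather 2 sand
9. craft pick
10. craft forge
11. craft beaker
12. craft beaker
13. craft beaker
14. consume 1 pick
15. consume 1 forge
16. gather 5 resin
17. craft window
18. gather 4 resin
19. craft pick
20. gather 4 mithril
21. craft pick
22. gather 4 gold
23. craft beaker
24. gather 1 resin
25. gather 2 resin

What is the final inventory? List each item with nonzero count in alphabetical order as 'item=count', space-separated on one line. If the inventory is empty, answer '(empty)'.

Answer: beaker=16 forge=1 gold=6 mithril=2 pick=2 resin=3 window=4

Derivation:
After 1 (gather 5 mithril): mithril=5
After 2 (consume 1 mithril): mithril=4
After 3 (gather 2 mithril): mithril=6
After 4 (gather 5 resin): mithril=6 resin=5
After 5 (gather 1 gold): gold=1 mithril=6 resin=5
After 6 (gather 4 gold): gold=5 mithril=6 resin=5
After 7 (gather 1 resin): gold=5 mithril=6 resin=6
After 8 (gather 2 sand): gold=5 mithril=6 resin=6 sand=2
After 9 (craft pick): gold=5 mithril=6 pick=1 resin=2 sand=2
After 10 (craft forge): forge=2 gold=2 mithril=6 pick=1 resin=2
After 11 (craft beaker): beaker=4 forge=2 gold=2 mithril=4 pick=1 resin=2
After 12 (craft beaker): beaker=8 forge=2 gold=2 mithril=2 pick=1 resin=2
After 13 (craft beaker): beaker=12 forge=2 gold=2 pick=1 resin=2
After 14 (consume 1 pick): beaker=12 forge=2 gold=2 resin=2
After 15 (consume 1 forge): beaker=12 forge=1 gold=2 resin=2
After 16 (gather 5 resin): beaker=12 forge=1 gold=2 resin=7
After 17 (craft window): beaker=12 forge=1 gold=2 resin=4 window=4
After 18 (gather 4 resin): beaker=12 forge=1 gold=2 resin=8 window=4
After 19 (craft pick): beaker=12 forge=1 gold=2 pick=1 resin=4 window=4
After 20 (gather 4 mithril): beaker=12 forge=1 gold=2 mithril=4 pick=1 resin=4 window=4
After 21 (craft pick): beaker=12 forge=1 gold=2 mithril=4 pick=2 window=4
After 22 (gather 4 gold): beaker=12 forge=1 gold=6 mithril=4 pick=2 window=4
After 23 (craft beaker): beaker=16 forge=1 gold=6 mithril=2 pick=2 window=4
After 24 (gather 1 resin): beaker=16 forge=1 gold=6 mithril=2 pick=2 resin=1 window=4
After 25 (gather 2 resin): beaker=16 forge=1 gold=6 mithril=2 pick=2 resin=3 window=4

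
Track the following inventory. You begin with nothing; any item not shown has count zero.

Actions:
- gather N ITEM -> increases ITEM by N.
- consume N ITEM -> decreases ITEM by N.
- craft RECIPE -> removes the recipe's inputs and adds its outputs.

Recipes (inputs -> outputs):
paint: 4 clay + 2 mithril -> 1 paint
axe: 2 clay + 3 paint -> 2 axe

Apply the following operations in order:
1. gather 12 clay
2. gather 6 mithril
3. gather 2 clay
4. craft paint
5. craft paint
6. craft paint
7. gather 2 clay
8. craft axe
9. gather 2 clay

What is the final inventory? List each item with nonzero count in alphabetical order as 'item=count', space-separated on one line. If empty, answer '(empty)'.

After 1 (gather 12 clay): clay=12
After 2 (gather 6 mithril): clay=12 mithril=6
After 3 (gather 2 clay): clay=14 mithril=6
After 4 (craft paint): clay=10 mithril=4 paint=1
After 5 (craft paint): clay=6 mithril=2 paint=2
After 6 (craft paint): clay=2 paint=3
After 7 (gather 2 clay): clay=4 paint=3
After 8 (craft axe): axe=2 clay=2
After 9 (gather 2 clay): axe=2 clay=4

Answer: axe=2 clay=4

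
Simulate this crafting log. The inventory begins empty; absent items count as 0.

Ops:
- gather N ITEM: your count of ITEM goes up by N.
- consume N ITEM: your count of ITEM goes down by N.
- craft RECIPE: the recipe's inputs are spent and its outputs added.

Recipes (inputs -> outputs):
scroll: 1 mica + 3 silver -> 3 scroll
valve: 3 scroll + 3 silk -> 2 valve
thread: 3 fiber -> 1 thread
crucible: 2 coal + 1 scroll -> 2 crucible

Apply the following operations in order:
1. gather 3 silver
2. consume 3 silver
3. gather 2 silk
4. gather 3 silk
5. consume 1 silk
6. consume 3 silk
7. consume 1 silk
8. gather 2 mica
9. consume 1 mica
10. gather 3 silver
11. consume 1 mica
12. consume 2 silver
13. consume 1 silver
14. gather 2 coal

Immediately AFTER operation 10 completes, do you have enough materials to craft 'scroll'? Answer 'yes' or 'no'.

After 1 (gather 3 silver): silver=3
After 2 (consume 3 silver): (empty)
After 3 (gather 2 silk): silk=2
After 4 (gather 3 silk): silk=5
After 5 (consume 1 silk): silk=4
After 6 (consume 3 silk): silk=1
After 7 (consume 1 silk): (empty)
After 8 (gather 2 mica): mica=2
After 9 (consume 1 mica): mica=1
After 10 (gather 3 silver): mica=1 silver=3

Answer: yes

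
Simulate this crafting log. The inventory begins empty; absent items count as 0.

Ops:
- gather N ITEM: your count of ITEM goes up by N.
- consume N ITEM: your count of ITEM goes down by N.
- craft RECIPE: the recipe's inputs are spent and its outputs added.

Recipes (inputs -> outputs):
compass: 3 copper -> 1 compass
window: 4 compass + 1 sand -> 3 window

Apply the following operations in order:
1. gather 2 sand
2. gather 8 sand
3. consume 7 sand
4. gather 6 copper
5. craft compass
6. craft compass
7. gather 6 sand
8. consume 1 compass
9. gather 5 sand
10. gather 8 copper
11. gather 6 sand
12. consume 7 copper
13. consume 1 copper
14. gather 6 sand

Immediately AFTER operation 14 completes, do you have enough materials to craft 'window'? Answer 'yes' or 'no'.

After 1 (gather 2 sand): sand=2
After 2 (gather 8 sand): sand=10
After 3 (consume 7 sand): sand=3
After 4 (gather 6 copper): copper=6 sand=3
After 5 (craft compass): compass=1 copper=3 sand=3
After 6 (craft compass): compass=2 sand=3
After 7 (gather 6 sand): compass=2 sand=9
After 8 (consume 1 compass): compass=1 sand=9
After 9 (gather 5 sand): compass=1 sand=14
After 10 (gather 8 copper): compass=1 copper=8 sand=14
After 11 (gather 6 sand): compass=1 copper=8 sand=20
After 12 (consume 7 copper): compass=1 copper=1 sand=20
After 13 (consume 1 copper): compass=1 sand=20
After 14 (gather 6 sand): compass=1 sand=26

Answer: no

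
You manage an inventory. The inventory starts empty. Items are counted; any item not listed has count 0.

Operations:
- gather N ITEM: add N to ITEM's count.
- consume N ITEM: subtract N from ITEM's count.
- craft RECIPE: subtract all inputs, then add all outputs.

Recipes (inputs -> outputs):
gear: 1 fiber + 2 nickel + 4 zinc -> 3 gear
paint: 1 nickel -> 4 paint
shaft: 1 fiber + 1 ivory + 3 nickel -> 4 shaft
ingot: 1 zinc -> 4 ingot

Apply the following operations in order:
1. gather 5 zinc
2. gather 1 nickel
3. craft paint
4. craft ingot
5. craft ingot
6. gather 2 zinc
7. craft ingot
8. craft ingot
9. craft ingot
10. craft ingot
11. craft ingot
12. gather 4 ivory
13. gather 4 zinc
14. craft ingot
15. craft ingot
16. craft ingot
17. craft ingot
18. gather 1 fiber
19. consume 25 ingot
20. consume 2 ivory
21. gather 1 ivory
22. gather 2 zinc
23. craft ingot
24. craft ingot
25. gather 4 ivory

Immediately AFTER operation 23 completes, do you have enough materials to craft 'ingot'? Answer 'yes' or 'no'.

After 1 (gather 5 zinc): zinc=5
After 2 (gather 1 nickel): nickel=1 zinc=5
After 3 (craft paint): paint=4 zinc=5
After 4 (craft ingot): ingot=4 paint=4 zinc=4
After 5 (craft ingot): ingot=8 paint=4 zinc=3
After 6 (gather 2 zinc): ingot=8 paint=4 zinc=5
After 7 (craft ingot): ingot=12 paint=4 zinc=4
After 8 (craft ingot): ingot=16 paint=4 zinc=3
After 9 (craft ingot): ingot=20 paint=4 zinc=2
After 10 (craft ingot): ingot=24 paint=4 zinc=1
After 11 (craft ingot): ingot=28 paint=4
After 12 (gather 4 ivory): ingot=28 ivory=4 paint=4
After 13 (gather 4 zinc): ingot=28 ivory=4 paint=4 zinc=4
After 14 (craft ingot): ingot=32 ivory=4 paint=4 zinc=3
After 15 (craft ingot): ingot=36 ivory=4 paint=4 zinc=2
After 16 (craft ingot): ingot=40 ivory=4 paint=4 zinc=1
After 17 (craft ingot): ingot=44 ivory=4 paint=4
After 18 (gather 1 fiber): fiber=1 ingot=44 ivory=4 paint=4
After 19 (consume 25 ingot): fiber=1 ingot=19 ivory=4 paint=4
After 20 (consume 2 ivory): fiber=1 ingot=19 ivory=2 paint=4
After 21 (gather 1 ivory): fiber=1 ingot=19 ivory=3 paint=4
After 22 (gather 2 zinc): fiber=1 ingot=19 ivory=3 paint=4 zinc=2
After 23 (craft ingot): fiber=1 ingot=23 ivory=3 paint=4 zinc=1

Answer: yes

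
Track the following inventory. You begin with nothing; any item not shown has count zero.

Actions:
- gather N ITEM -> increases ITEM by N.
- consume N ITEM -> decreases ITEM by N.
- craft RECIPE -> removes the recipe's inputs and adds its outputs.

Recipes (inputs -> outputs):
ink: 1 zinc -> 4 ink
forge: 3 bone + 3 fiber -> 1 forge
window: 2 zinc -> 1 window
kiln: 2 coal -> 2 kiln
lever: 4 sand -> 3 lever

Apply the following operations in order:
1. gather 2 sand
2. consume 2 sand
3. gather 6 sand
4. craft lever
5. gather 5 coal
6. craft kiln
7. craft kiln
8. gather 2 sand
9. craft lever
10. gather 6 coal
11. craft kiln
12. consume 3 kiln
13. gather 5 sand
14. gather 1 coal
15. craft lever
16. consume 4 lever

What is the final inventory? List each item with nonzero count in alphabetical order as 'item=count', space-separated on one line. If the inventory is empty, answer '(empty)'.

Answer: coal=6 kiln=3 lever=5 sand=1

Derivation:
After 1 (gather 2 sand): sand=2
After 2 (consume 2 sand): (empty)
After 3 (gather 6 sand): sand=6
After 4 (craft lever): lever=3 sand=2
After 5 (gather 5 coal): coal=5 lever=3 sand=2
After 6 (craft kiln): coal=3 kiln=2 lever=3 sand=2
After 7 (craft kiln): coal=1 kiln=4 lever=3 sand=2
After 8 (gather 2 sand): coal=1 kiln=4 lever=3 sand=4
After 9 (craft lever): coal=1 kiln=4 lever=6
After 10 (gather 6 coal): coal=7 kiln=4 lever=6
After 11 (craft kiln): coal=5 kiln=6 lever=6
After 12 (consume 3 kiln): coal=5 kiln=3 lever=6
After 13 (gather 5 sand): coal=5 kiln=3 lever=6 sand=5
After 14 (gather 1 coal): coal=6 kiln=3 lever=6 sand=5
After 15 (craft lever): coal=6 kiln=3 lever=9 sand=1
After 16 (consume 4 lever): coal=6 kiln=3 lever=5 sand=1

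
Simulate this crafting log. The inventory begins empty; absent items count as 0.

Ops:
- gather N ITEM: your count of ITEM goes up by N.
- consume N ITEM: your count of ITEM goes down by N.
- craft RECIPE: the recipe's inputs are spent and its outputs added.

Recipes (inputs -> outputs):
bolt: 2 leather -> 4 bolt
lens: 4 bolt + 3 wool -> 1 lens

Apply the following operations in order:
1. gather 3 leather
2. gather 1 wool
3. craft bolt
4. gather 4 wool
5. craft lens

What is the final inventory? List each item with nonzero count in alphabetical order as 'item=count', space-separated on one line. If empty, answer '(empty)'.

Answer: leather=1 lens=1 wool=2

Derivation:
After 1 (gather 3 leather): leather=3
After 2 (gather 1 wool): leather=3 wool=1
After 3 (craft bolt): bolt=4 leather=1 wool=1
After 4 (gather 4 wool): bolt=4 leather=1 wool=5
After 5 (craft lens): leather=1 lens=1 wool=2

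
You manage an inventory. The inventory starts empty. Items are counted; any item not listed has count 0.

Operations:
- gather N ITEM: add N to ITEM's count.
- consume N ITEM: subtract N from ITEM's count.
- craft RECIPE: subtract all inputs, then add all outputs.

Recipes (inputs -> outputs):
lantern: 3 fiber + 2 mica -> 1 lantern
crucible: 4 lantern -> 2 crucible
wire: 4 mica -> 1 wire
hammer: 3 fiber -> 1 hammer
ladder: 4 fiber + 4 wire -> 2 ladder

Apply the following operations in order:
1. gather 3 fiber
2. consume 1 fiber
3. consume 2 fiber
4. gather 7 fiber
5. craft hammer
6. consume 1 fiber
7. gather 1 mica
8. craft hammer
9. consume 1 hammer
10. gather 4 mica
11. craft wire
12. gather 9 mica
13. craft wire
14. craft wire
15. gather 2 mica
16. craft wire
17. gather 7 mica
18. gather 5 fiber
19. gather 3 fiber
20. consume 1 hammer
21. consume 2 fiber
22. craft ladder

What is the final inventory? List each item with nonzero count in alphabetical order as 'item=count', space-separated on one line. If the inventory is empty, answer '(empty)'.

After 1 (gather 3 fiber): fiber=3
After 2 (consume 1 fiber): fiber=2
After 3 (consume 2 fiber): (empty)
After 4 (gather 7 fiber): fiber=7
After 5 (craft hammer): fiber=4 hammer=1
After 6 (consume 1 fiber): fiber=3 hammer=1
After 7 (gather 1 mica): fiber=3 hammer=1 mica=1
After 8 (craft hammer): hammer=2 mica=1
After 9 (consume 1 hammer): hammer=1 mica=1
After 10 (gather 4 mica): hammer=1 mica=5
After 11 (craft wire): hammer=1 mica=1 wire=1
After 12 (gather 9 mica): hammer=1 mica=10 wire=1
After 13 (craft wire): hammer=1 mica=6 wire=2
After 14 (craft wire): hammer=1 mica=2 wire=3
After 15 (gather 2 mica): hammer=1 mica=4 wire=3
After 16 (craft wire): hammer=1 wire=4
After 17 (gather 7 mica): hammer=1 mica=7 wire=4
After 18 (gather 5 fiber): fiber=5 hammer=1 mica=7 wire=4
After 19 (gather 3 fiber): fiber=8 hammer=1 mica=7 wire=4
After 20 (consume 1 hammer): fiber=8 mica=7 wire=4
After 21 (consume 2 fiber): fiber=6 mica=7 wire=4
After 22 (craft ladder): fiber=2 ladder=2 mica=7

Answer: fiber=2 ladder=2 mica=7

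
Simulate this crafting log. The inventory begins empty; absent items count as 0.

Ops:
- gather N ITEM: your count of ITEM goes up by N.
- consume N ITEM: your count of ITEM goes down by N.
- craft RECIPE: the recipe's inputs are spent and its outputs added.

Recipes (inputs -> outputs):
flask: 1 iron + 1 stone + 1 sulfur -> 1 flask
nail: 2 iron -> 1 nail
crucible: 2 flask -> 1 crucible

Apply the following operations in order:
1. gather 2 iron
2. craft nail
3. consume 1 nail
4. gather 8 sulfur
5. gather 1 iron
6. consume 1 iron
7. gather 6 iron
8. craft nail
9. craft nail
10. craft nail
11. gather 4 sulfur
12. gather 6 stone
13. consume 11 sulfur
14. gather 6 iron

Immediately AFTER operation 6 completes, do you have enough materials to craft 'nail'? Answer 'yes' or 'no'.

After 1 (gather 2 iron): iron=2
After 2 (craft nail): nail=1
After 3 (consume 1 nail): (empty)
After 4 (gather 8 sulfur): sulfur=8
After 5 (gather 1 iron): iron=1 sulfur=8
After 6 (consume 1 iron): sulfur=8

Answer: no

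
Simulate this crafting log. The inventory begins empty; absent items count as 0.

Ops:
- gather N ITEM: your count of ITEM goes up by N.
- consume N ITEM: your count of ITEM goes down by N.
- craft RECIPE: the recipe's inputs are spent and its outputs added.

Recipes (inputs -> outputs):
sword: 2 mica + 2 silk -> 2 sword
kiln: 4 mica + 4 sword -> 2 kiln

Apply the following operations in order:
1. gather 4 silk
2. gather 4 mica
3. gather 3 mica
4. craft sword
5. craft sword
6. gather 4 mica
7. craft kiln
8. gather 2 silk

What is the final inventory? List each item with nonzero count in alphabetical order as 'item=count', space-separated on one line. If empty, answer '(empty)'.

After 1 (gather 4 silk): silk=4
After 2 (gather 4 mica): mica=4 silk=4
After 3 (gather 3 mica): mica=7 silk=4
After 4 (craft sword): mica=5 silk=2 sword=2
After 5 (craft sword): mica=3 sword=4
After 6 (gather 4 mica): mica=7 sword=4
After 7 (craft kiln): kiln=2 mica=3
After 8 (gather 2 silk): kiln=2 mica=3 silk=2

Answer: kiln=2 mica=3 silk=2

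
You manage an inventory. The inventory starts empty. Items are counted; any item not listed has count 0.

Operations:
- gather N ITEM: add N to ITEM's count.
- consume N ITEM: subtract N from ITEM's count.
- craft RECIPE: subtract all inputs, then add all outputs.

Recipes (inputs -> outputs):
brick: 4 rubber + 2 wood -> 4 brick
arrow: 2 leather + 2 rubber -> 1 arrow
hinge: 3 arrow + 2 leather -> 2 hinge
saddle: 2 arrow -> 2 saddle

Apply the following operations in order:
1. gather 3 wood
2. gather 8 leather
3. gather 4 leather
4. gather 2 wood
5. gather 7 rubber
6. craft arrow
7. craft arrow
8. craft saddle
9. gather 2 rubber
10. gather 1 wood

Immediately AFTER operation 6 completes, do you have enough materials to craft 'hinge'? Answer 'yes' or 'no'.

Answer: no

Derivation:
After 1 (gather 3 wood): wood=3
After 2 (gather 8 leather): leather=8 wood=3
After 3 (gather 4 leather): leather=12 wood=3
After 4 (gather 2 wood): leather=12 wood=5
After 5 (gather 7 rubber): leather=12 rubber=7 wood=5
After 6 (craft arrow): arrow=1 leather=10 rubber=5 wood=5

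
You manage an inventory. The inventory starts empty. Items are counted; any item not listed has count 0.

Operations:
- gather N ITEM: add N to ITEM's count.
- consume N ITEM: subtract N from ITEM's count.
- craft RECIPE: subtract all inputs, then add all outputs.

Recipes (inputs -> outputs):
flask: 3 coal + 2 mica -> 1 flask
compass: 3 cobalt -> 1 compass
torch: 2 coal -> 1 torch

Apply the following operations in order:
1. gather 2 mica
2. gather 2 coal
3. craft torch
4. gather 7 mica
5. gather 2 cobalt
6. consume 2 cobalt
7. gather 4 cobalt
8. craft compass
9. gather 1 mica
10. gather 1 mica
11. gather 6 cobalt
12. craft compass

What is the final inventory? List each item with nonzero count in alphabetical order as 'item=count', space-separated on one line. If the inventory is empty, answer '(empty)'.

Answer: cobalt=4 compass=2 mica=11 torch=1

Derivation:
After 1 (gather 2 mica): mica=2
After 2 (gather 2 coal): coal=2 mica=2
After 3 (craft torch): mica=2 torch=1
After 4 (gather 7 mica): mica=9 torch=1
After 5 (gather 2 cobalt): cobalt=2 mica=9 torch=1
After 6 (consume 2 cobalt): mica=9 torch=1
After 7 (gather 4 cobalt): cobalt=4 mica=9 torch=1
After 8 (craft compass): cobalt=1 compass=1 mica=9 torch=1
After 9 (gather 1 mica): cobalt=1 compass=1 mica=10 torch=1
After 10 (gather 1 mica): cobalt=1 compass=1 mica=11 torch=1
After 11 (gather 6 cobalt): cobalt=7 compass=1 mica=11 torch=1
After 12 (craft compass): cobalt=4 compass=2 mica=11 torch=1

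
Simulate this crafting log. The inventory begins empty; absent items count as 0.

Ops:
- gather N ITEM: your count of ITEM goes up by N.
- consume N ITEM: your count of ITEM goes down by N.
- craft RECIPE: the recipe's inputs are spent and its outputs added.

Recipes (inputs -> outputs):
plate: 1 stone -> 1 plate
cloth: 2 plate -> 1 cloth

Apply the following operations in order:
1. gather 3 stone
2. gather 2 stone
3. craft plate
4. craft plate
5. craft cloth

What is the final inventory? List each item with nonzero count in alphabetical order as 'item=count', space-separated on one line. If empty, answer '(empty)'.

After 1 (gather 3 stone): stone=3
After 2 (gather 2 stone): stone=5
After 3 (craft plate): plate=1 stone=4
After 4 (craft plate): plate=2 stone=3
After 5 (craft cloth): cloth=1 stone=3

Answer: cloth=1 stone=3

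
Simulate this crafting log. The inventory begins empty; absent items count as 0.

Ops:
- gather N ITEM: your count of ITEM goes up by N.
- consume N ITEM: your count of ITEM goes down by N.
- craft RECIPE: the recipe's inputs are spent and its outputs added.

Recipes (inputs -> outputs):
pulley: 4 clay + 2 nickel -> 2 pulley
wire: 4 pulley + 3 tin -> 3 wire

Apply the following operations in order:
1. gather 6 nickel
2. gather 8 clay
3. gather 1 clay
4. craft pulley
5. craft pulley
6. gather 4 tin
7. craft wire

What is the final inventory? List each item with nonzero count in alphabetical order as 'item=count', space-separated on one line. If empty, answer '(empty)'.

Answer: clay=1 nickel=2 tin=1 wire=3

Derivation:
After 1 (gather 6 nickel): nickel=6
After 2 (gather 8 clay): clay=8 nickel=6
After 3 (gather 1 clay): clay=9 nickel=6
After 4 (craft pulley): clay=5 nickel=4 pulley=2
After 5 (craft pulley): clay=1 nickel=2 pulley=4
After 6 (gather 4 tin): clay=1 nickel=2 pulley=4 tin=4
After 7 (craft wire): clay=1 nickel=2 tin=1 wire=3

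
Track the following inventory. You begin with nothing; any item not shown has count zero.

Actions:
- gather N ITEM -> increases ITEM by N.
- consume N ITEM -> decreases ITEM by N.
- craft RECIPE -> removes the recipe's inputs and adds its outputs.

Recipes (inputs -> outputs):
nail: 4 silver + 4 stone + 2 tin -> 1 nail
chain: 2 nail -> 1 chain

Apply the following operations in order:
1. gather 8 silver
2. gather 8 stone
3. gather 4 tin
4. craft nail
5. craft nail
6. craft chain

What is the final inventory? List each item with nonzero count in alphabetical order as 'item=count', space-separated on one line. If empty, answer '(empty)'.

After 1 (gather 8 silver): silver=8
After 2 (gather 8 stone): silver=8 stone=8
After 3 (gather 4 tin): silver=8 stone=8 tin=4
After 4 (craft nail): nail=1 silver=4 stone=4 tin=2
After 5 (craft nail): nail=2
After 6 (craft chain): chain=1

Answer: chain=1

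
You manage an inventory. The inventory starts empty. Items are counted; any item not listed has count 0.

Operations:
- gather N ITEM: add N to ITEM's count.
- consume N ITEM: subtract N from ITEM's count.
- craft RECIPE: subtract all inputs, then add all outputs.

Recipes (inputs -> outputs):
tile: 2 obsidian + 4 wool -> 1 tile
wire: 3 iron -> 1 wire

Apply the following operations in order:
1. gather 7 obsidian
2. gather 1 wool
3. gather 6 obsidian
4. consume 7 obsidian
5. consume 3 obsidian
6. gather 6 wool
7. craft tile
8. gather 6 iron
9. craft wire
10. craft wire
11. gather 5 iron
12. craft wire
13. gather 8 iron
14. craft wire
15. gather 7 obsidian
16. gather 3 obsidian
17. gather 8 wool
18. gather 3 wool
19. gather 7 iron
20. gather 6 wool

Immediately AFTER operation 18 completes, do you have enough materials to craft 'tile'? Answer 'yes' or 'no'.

After 1 (gather 7 obsidian): obsidian=7
After 2 (gather 1 wool): obsidian=7 wool=1
After 3 (gather 6 obsidian): obsidian=13 wool=1
After 4 (consume 7 obsidian): obsidian=6 wool=1
After 5 (consume 3 obsidian): obsidian=3 wool=1
After 6 (gather 6 wool): obsidian=3 wool=7
After 7 (craft tile): obsidian=1 tile=1 wool=3
After 8 (gather 6 iron): iron=6 obsidian=1 tile=1 wool=3
After 9 (craft wire): iron=3 obsidian=1 tile=1 wire=1 wool=3
After 10 (craft wire): obsidian=1 tile=1 wire=2 wool=3
After 11 (gather 5 iron): iron=5 obsidian=1 tile=1 wire=2 wool=3
After 12 (craft wire): iron=2 obsidian=1 tile=1 wire=3 wool=3
After 13 (gather 8 iron): iron=10 obsidian=1 tile=1 wire=3 wool=3
After 14 (craft wire): iron=7 obsidian=1 tile=1 wire=4 wool=3
After 15 (gather 7 obsidian): iron=7 obsidian=8 tile=1 wire=4 wool=3
After 16 (gather 3 obsidian): iron=7 obsidian=11 tile=1 wire=4 wool=3
After 17 (gather 8 wool): iron=7 obsidian=11 tile=1 wire=4 wool=11
After 18 (gather 3 wool): iron=7 obsidian=11 tile=1 wire=4 wool=14

Answer: yes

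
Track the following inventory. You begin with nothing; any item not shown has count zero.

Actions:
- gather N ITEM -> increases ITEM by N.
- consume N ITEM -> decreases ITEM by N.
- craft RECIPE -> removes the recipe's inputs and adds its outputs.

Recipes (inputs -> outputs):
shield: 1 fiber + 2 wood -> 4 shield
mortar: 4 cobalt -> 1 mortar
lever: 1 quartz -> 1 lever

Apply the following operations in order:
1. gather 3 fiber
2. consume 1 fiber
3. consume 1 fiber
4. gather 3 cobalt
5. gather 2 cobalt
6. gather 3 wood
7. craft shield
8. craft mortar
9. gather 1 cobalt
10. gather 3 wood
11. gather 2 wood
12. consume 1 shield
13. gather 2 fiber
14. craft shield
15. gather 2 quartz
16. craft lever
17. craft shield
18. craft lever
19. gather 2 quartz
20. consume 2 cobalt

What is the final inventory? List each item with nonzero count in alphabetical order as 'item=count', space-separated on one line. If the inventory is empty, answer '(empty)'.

After 1 (gather 3 fiber): fiber=3
After 2 (consume 1 fiber): fiber=2
After 3 (consume 1 fiber): fiber=1
After 4 (gather 3 cobalt): cobalt=3 fiber=1
After 5 (gather 2 cobalt): cobalt=5 fiber=1
After 6 (gather 3 wood): cobalt=5 fiber=1 wood=3
After 7 (craft shield): cobalt=5 shield=4 wood=1
After 8 (craft mortar): cobalt=1 mortar=1 shield=4 wood=1
After 9 (gather 1 cobalt): cobalt=2 mortar=1 shield=4 wood=1
After 10 (gather 3 wood): cobalt=2 mortar=1 shield=4 wood=4
After 11 (gather 2 wood): cobalt=2 mortar=1 shield=4 wood=6
After 12 (consume 1 shield): cobalt=2 mortar=1 shield=3 wood=6
After 13 (gather 2 fiber): cobalt=2 fiber=2 mortar=1 shield=3 wood=6
After 14 (craft shield): cobalt=2 fiber=1 mortar=1 shield=7 wood=4
After 15 (gather 2 quartz): cobalt=2 fiber=1 mortar=1 quartz=2 shield=7 wood=4
After 16 (craft lever): cobalt=2 fiber=1 lever=1 mortar=1 quartz=1 shield=7 wood=4
After 17 (craft shield): cobalt=2 lever=1 mortar=1 quartz=1 shield=11 wood=2
After 18 (craft lever): cobalt=2 lever=2 mortar=1 shield=11 wood=2
After 19 (gather 2 quartz): cobalt=2 lever=2 mortar=1 quartz=2 shield=11 wood=2
After 20 (consume 2 cobalt): lever=2 mortar=1 quartz=2 shield=11 wood=2

Answer: lever=2 mortar=1 quartz=2 shield=11 wood=2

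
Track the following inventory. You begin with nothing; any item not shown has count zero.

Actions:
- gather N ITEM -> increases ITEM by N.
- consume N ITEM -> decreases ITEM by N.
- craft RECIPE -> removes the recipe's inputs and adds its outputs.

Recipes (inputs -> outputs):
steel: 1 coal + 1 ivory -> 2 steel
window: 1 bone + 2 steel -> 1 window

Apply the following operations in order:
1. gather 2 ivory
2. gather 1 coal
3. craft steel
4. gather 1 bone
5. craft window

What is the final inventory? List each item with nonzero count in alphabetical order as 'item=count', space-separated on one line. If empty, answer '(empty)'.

After 1 (gather 2 ivory): ivory=2
After 2 (gather 1 coal): coal=1 ivory=2
After 3 (craft steel): ivory=1 steel=2
After 4 (gather 1 bone): bone=1 ivory=1 steel=2
After 5 (craft window): ivory=1 window=1

Answer: ivory=1 window=1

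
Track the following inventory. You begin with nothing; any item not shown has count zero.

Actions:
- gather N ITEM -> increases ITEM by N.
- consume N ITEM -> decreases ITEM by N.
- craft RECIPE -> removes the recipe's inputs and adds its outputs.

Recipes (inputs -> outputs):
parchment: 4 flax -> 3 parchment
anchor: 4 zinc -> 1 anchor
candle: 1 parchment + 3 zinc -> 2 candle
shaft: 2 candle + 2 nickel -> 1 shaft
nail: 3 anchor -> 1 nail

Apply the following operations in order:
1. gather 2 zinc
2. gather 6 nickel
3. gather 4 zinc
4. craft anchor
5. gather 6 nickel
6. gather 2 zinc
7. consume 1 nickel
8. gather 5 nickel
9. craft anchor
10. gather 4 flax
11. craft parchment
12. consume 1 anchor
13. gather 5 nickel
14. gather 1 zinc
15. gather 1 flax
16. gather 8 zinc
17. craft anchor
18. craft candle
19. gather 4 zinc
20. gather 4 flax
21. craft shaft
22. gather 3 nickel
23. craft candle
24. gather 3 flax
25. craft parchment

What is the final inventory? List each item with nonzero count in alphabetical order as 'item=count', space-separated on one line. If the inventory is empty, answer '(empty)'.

After 1 (gather 2 zinc): zinc=2
After 2 (gather 6 nickel): nickel=6 zinc=2
After 3 (gather 4 zinc): nickel=6 zinc=6
After 4 (craft anchor): anchor=1 nickel=6 zinc=2
After 5 (gather 6 nickel): anchor=1 nickel=12 zinc=2
After 6 (gather 2 zinc): anchor=1 nickel=12 zinc=4
After 7 (consume 1 nickel): anchor=1 nickel=11 zinc=4
After 8 (gather 5 nickel): anchor=1 nickel=16 zinc=4
After 9 (craft anchor): anchor=2 nickel=16
After 10 (gather 4 flax): anchor=2 flax=4 nickel=16
After 11 (craft parchment): anchor=2 nickel=16 parchment=3
After 12 (consume 1 anchor): anchor=1 nickel=16 parchment=3
After 13 (gather 5 nickel): anchor=1 nickel=21 parchment=3
After 14 (gather 1 zinc): anchor=1 nickel=21 parchment=3 zinc=1
After 15 (gather 1 flax): anchor=1 flax=1 nickel=21 parchment=3 zinc=1
After 16 (gather 8 zinc): anchor=1 flax=1 nickel=21 parchment=3 zinc=9
After 17 (craft anchor): anchor=2 flax=1 nickel=21 parchment=3 zinc=5
After 18 (craft candle): anchor=2 candle=2 flax=1 nickel=21 parchment=2 zinc=2
After 19 (gather 4 zinc): anchor=2 candle=2 flax=1 nickel=21 parchment=2 zinc=6
After 20 (gather 4 flax): anchor=2 candle=2 flax=5 nickel=21 parchment=2 zinc=6
After 21 (craft shaft): anchor=2 flax=5 nickel=19 parchment=2 shaft=1 zinc=6
After 22 (gather 3 nickel): anchor=2 flax=5 nickel=22 parchment=2 shaft=1 zinc=6
After 23 (craft candle): anchor=2 candle=2 flax=5 nickel=22 parchment=1 shaft=1 zinc=3
After 24 (gather 3 flax): anchor=2 candle=2 flax=8 nickel=22 parchment=1 shaft=1 zinc=3
After 25 (craft parchment): anchor=2 candle=2 flax=4 nickel=22 parchment=4 shaft=1 zinc=3

Answer: anchor=2 candle=2 flax=4 nickel=22 parchment=4 shaft=1 zinc=3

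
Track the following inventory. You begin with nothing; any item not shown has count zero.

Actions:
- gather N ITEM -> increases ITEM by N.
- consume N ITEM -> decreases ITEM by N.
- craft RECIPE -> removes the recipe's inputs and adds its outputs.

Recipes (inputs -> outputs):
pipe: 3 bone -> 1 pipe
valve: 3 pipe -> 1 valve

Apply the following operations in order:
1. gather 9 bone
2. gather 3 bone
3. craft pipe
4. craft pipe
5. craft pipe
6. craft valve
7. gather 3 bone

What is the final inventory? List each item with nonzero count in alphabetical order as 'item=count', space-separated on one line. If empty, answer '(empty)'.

Answer: bone=6 valve=1

Derivation:
After 1 (gather 9 bone): bone=9
After 2 (gather 3 bone): bone=12
After 3 (craft pipe): bone=9 pipe=1
After 4 (craft pipe): bone=6 pipe=2
After 5 (craft pipe): bone=3 pipe=3
After 6 (craft valve): bone=3 valve=1
After 7 (gather 3 bone): bone=6 valve=1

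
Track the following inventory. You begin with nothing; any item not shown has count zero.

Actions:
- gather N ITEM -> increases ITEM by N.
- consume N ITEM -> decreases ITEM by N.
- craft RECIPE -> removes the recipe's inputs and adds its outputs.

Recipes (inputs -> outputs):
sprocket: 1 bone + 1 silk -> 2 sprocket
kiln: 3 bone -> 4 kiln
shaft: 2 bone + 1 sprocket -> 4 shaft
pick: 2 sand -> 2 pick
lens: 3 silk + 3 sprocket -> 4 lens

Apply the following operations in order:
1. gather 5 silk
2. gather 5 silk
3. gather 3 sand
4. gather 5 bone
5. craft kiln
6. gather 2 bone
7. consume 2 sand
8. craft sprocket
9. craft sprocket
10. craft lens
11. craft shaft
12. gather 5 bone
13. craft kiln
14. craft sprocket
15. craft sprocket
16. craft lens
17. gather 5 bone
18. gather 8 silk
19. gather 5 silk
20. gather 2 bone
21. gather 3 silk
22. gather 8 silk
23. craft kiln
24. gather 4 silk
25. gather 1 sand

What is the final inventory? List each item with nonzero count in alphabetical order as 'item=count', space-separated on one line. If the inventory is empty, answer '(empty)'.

Answer: bone=4 kiln=12 lens=8 sand=2 shaft=4 silk=28 sprocket=1

Derivation:
After 1 (gather 5 silk): silk=5
After 2 (gather 5 silk): silk=10
After 3 (gather 3 sand): sand=3 silk=10
After 4 (gather 5 bone): bone=5 sand=3 silk=10
After 5 (craft kiln): bone=2 kiln=4 sand=3 silk=10
After 6 (gather 2 bone): bone=4 kiln=4 sand=3 silk=10
After 7 (consume 2 sand): bone=4 kiln=4 sand=1 silk=10
After 8 (craft sprocket): bone=3 kiln=4 sand=1 silk=9 sprocket=2
After 9 (craft sprocket): bone=2 kiln=4 sand=1 silk=8 sprocket=4
After 10 (craft lens): bone=2 kiln=4 lens=4 sand=1 silk=5 sprocket=1
After 11 (craft shaft): kiln=4 lens=4 sand=1 shaft=4 silk=5
After 12 (gather 5 bone): bone=5 kiln=4 lens=4 sand=1 shaft=4 silk=5
After 13 (craft kiln): bone=2 kiln=8 lens=4 sand=1 shaft=4 silk=5
After 14 (craft sprocket): bone=1 kiln=8 lens=4 sand=1 shaft=4 silk=4 sprocket=2
After 15 (craft sprocket): kiln=8 lens=4 sand=1 shaft=4 silk=3 sprocket=4
After 16 (craft lens): kiln=8 lens=8 sand=1 shaft=4 sprocket=1
After 17 (gather 5 bone): bone=5 kiln=8 lens=8 sand=1 shaft=4 sprocket=1
After 18 (gather 8 silk): bone=5 kiln=8 lens=8 sand=1 shaft=4 silk=8 sprocket=1
After 19 (gather 5 silk): bone=5 kiln=8 lens=8 sand=1 shaft=4 silk=13 sprocket=1
After 20 (gather 2 bone): bone=7 kiln=8 lens=8 sand=1 shaft=4 silk=13 sprocket=1
After 21 (gather 3 silk): bone=7 kiln=8 lens=8 sand=1 shaft=4 silk=16 sprocket=1
After 22 (gather 8 silk): bone=7 kiln=8 lens=8 sand=1 shaft=4 silk=24 sprocket=1
After 23 (craft kiln): bone=4 kiln=12 lens=8 sand=1 shaft=4 silk=24 sprocket=1
After 24 (gather 4 silk): bone=4 kiln=12 lens=8 sand=1 shaft=4 silk=28 sprocket=1
After 25 (gather 1 sand): bone=4 kiln=12 lens=8 sand=2 shaft=4 silk=28 sprocket=1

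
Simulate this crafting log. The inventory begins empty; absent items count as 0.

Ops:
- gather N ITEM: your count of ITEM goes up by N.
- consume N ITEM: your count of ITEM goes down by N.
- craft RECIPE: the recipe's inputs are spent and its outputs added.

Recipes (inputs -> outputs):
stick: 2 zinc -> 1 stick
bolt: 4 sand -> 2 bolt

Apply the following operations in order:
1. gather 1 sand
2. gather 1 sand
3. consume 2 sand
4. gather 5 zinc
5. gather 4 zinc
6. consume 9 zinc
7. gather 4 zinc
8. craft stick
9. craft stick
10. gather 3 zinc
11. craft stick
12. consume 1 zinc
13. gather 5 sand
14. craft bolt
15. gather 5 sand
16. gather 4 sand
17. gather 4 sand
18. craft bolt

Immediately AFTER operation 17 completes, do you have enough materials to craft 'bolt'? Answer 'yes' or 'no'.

Answer: yes

Derivation:
After 1 (gather 1 sand): sand=1
After 2 (gather 1 sand): sand=2
After 3 (consume 2 sand): (empty)
After 4 (gather 5 zinc): zinc=5
After 5 (gather 4 zinc): zinc=9
After 6 (consume 9 zinc): (empty)
After 7 (gather 4 zinc): zinc=4
After 8 (craft stick): stick=1 zinc=2
After 9 (craft stick): stick=2
After 10 (gather 3 zinc): stick=2 zinc=3
After 11 (craft stick): stick=3 zinc=1
After 12 (consume 1 zinc): stick=3
After 13 (gather 5 sand): sand=5 stick=3
After 14 (craft bolt): bolt=2 sand=1 stick=3
After 15 (gather 5 sand): bolt=2 sand=6 stick=3
After 16 (gather 4 sand): bolt=2 sand=10 stick=3
After 17 (gather 4 sand): bolt=2 sand=14 stick=3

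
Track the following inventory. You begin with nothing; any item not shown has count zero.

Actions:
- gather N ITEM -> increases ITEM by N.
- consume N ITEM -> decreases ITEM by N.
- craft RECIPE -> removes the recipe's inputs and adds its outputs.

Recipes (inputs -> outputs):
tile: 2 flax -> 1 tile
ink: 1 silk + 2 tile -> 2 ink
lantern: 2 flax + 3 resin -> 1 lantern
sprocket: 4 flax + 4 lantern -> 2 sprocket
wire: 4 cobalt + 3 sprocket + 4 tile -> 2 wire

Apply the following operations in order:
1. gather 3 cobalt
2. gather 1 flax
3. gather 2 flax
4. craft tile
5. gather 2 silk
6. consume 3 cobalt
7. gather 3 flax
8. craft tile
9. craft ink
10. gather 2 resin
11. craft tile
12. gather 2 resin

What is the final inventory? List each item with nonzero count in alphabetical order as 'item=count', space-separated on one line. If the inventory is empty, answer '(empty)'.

After 1 (gather 3 cobalt): cobalt=3
After 2 (gather 1 flax): cobalt=3 flax=1
After 3 (gather 2 flax): cobalt=3 flax=3
After 4 (craft tile): cobalt=3 flax=1 tile=1
After 5 (gather 2 silk): cobalt=3 flax=1 silk=2 tile=1
After 6 (consume 3 cobalt): flax=1 silk=2 tile=1
After 7 (gather 3 flax): flax=4 silk=2 tile=1
After 8 (craft tile): flax=2 silk=2 tile=2
After 9 (craft ink): flax=2 ink=2 silk=1
After 10 (gather 2 resin): flax=2 ink=2 resin=2 silk=1
After 11 (craft tile): ink=2 resin=2 silk=1 tile=1
After 12 (gather 2 resin): ink=2 resin=4 silk=1 tile=1

Answer: ink=2 resin=4 silk=1 tile=1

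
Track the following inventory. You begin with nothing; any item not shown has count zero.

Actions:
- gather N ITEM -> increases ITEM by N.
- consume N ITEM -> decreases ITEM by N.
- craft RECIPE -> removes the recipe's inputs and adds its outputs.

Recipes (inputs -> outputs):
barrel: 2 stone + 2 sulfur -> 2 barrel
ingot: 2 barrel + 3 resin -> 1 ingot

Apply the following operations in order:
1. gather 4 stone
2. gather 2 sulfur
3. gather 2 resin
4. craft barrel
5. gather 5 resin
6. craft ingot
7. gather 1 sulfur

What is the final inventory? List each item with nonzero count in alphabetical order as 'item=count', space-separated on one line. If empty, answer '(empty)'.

After 1 (gather 4 stone): stone=4
After 2 (gather 2 sulfur): stone=4 sulfur=2
After 3 (gather 2 resin): resin=2 stone=4 sulfur=2
After 4 (craft barrel): barrel=2 resin=2 stone=2
After 5 (gather 5 resin): barrel=2 resin=7 stone=2
After 6 (craft ingot): ingot=1 resin=4 stone=2
After 7 (gather 1 sulfur): ingot=1 resin=4 stone=2 sulfur=1

Answer: ingot=1 resin=4 stone=2 sulfur=1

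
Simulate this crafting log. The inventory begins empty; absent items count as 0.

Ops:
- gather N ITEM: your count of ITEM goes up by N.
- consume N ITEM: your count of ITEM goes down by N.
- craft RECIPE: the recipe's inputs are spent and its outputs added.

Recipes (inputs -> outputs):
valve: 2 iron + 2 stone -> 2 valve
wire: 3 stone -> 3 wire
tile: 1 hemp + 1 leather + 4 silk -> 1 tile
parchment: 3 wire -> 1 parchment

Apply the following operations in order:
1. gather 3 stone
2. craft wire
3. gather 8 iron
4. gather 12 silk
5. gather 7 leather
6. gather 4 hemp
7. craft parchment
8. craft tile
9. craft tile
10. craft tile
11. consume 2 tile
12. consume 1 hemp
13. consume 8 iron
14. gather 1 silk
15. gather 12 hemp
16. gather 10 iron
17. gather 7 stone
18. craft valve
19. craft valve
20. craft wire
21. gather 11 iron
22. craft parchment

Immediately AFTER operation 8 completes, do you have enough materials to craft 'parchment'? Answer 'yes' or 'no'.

Answer: no

Derivation:
After 1 (gather 3 stone): stone=3
After 2 (craft wire): wire=3
After 3 (gather 8 iron): iron=8 wire=3
After 4 (gather 12 silk): iron=8 silk=12 wire=3
After 5 (gather 7 leather): iron=8 leather=7 silk=12 wire=3
After 6 (gather 4 hemp): hemp=4 iron=8 leather=7 silk=12 wire=3
After 7 (craft parchment): hemp=4 iron=8 leather=7 parchment=1 silk=12
After 8 (craft tile): hemp=3 iron=8 leather=6 parchment=1 silk=8 tile=1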